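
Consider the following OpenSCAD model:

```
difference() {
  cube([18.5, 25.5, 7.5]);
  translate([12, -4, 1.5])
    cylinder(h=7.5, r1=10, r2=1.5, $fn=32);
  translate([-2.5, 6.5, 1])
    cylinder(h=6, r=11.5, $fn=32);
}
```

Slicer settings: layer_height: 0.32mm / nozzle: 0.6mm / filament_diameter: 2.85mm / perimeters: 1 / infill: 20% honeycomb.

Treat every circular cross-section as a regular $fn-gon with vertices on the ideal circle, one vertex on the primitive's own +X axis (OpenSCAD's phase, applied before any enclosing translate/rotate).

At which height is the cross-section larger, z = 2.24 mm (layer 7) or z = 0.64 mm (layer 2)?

layer 2 (z = 0.64 mm)

Layer 7 (z = 2.24): the 18.5×25.5 cube contributes its full rectangle (area 471.75 mm²); the cone at (12, -4) (r1=10→r2=1.5) has section circumradius 9.161 here — a regular 32-gon (area = (32/2)·9.161²·sin(360°/32) = 261.98 mm²); the r=11.5 cylinder at (-2.5, 6.5) gives a regular 32-gon of circumradius 11.5 (constant along its height) (area = (32/2)·11.500²·sin(360°/32) = 412.81 mm²); After the difference (first − rest): starting from the 18.5×25.5 cube (471.75 mm²), the cone at (12, -4) partially overlaps it — only the 58.04 mm² overlap (of its 261.98 mm²) is removed, clipping the outline; the r=11.5 cylinder at (-2.5, 6.5) partially overlaps it — only the 117.81 mm² overlap (of its 412.81 mm²) is removed, clipping the outline — area = 295.90 mm². So its area = 295.90 mm². Layer 2 (z = 0.64): the cube (footprint 18.5×25.5) is included at this height (area 471.75 mm²); the cone at (12, -4) does not reach this height (z outside [1.5, 9]); the cylinder at (-2.5, 6.5) does not reach this height (z outside [1, 7]); Taking the first minus the rest: none of the subtracted shapes is present at this height, so the 18.5×25.5 cube is unchanged — area = 471.75 mm². So its area = 471.75 mm². Layer 2 is larger (471.75 vs 295.90 mm²).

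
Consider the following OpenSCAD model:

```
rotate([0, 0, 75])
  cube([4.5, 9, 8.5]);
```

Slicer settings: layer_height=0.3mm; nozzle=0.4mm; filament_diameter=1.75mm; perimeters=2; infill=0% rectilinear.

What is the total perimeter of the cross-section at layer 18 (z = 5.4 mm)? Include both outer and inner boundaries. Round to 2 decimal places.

27.00 mm

At z = 5.4 mm: the 4.5×9 cube contributes its full rectangle (perimeter 27.00 mm); (rotated 75° about Z; rotation is an isometry so areas/perimeters/island counts are preserved). Overall, the cross-section is a single solid region. Total boundary length (outer) = 27.00 mm.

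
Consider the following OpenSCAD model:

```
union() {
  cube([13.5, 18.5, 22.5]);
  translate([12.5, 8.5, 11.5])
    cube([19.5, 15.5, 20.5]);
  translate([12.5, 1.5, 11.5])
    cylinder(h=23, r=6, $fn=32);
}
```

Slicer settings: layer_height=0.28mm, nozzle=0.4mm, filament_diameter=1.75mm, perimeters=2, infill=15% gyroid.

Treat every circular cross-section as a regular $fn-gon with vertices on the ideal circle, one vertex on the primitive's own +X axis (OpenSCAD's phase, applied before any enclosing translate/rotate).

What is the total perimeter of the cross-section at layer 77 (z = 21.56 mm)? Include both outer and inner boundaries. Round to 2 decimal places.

123.52 mm

At z = 21.56 mm: the cube (footprint 13.5×18.5) is included at this height (perimeter 64.00 mm); the 19.5×15.5 cube at (12.5, 8.5) contributes its full rectangle (perimeter 70.00 mm); the cylinder at (12.5, 1.5): section is a regular 32-gon, circumradius r=6 (perimeter = 2·32·6.000·sin(180°/32) = 37.64 mm); Merging all regions: the regions partially overlap (shared area 54.42 mm²), so the edge portions inside another operand are dropped and the merged outline is re-measured after clipping — boundary = 123.52 mm. Overall, the cross-section is a single solid region. Total boundary length (outer) = 123.52 mm.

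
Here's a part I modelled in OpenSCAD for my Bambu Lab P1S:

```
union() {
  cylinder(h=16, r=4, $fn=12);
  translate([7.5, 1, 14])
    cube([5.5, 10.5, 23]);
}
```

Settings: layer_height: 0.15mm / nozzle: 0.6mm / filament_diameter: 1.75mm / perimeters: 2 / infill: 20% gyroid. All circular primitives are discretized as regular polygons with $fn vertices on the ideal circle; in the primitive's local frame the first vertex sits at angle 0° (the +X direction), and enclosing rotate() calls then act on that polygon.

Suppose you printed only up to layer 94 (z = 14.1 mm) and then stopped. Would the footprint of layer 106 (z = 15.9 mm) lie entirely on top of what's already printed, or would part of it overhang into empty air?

Compare the two slices. At z = 14.1: the r=4 cylinder contributes a regular 12-gon of circumradius 4 (area = (12/2)·4.000²·sin(360°/12) = 48.00 mm²); the 5.5×10.5 cube at (7.5, 1) contributes its full rectangle (area 57.75 mm²); Merging all regions: the 2 present regions are separate (no shared area or edge), so areas and boundary lengths simply add and each stays a separate island — area = 105.75 mm². At z = 15.9: the cylinder: section is a regular 12-gon, circumradius r=4 (area = (12/2)·4.000²·sin(360°/12) = 48.00 mm²); the cube at (7.5, 1) (footprint 5.5×10.5) is included at this height (area 57.75 mm²); Combining (union): the 2 present regions are separate (no shared area or edge), so areas and boundary lengths simply add and each stays a separate island — area = 105.75 mm². Checking containment: the cross-section at z = 15.9 is a subset of the cross-section at z = 14.1.

entirely on top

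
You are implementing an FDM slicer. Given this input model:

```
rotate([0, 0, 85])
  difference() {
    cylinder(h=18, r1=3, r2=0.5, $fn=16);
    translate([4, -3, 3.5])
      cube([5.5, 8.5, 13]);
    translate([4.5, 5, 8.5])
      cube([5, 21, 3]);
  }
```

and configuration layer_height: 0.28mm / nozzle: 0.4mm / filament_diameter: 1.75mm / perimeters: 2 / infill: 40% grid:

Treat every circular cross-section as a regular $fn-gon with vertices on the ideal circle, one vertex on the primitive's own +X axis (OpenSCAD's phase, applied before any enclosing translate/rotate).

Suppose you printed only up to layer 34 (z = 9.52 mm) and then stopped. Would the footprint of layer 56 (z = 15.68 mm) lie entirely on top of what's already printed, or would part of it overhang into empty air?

Compare the two slices. At z = 9.52: the cone: at t=0.529 of its height the radius interpolates to r₁+(r₂−r₁)t = 1.678, giving a regular 16-gon of that circumradius (area = (16/2)·1.678²·sin(360°/16) = 8.62 mm²); the cube at (4, -3) (footprint 5.5×8.5) is included at this height (area 46.75 mm²); the cube at (4.5, 5) is present — its section is the full 5×21 rectangle (area 105.00 mm²); Subtracting the remaining from the first: starting from the cone (8.62 mm²), the 5.5×8.5 cube at (4, -3) misses the remaining region (no effect); the 5×21 cube at (4.5, 5) misses the remaining region (no effect) — area = 8.62 mm²; (rotated 85° about Z; rotation is an isometry so areas/perimeters/island counts are preserved). At z = 15.68: the cone: at t=0.871 of its height the radius interpolates to r₁+(r₂−r₁)t = 0.822, giving a regular 16-gon of that circumradius (area = (16/2)·0.822²·sin(360°/16) = 2.07 mm²); the 5.5×8.5 cube at (4, -3) contributes its full rectangle (area 46.75 mm²); the cube at (4.5, 5) is absent (z outside [8.5, 11.5]); Subtracting the remaining from the first: starting from the cone (2.07 mm²), the 5.5×8.5 cube at (4, -3) misses the remaining region (no effect) — area = 2.07 mm²; (rotated 85° about Z; rotation is an isometry so areas/perimeters/island counts are preserved). Checking containment: the cross-section at z = 15.68 is a subset of the cross-section at z = 9.52.

entirely on top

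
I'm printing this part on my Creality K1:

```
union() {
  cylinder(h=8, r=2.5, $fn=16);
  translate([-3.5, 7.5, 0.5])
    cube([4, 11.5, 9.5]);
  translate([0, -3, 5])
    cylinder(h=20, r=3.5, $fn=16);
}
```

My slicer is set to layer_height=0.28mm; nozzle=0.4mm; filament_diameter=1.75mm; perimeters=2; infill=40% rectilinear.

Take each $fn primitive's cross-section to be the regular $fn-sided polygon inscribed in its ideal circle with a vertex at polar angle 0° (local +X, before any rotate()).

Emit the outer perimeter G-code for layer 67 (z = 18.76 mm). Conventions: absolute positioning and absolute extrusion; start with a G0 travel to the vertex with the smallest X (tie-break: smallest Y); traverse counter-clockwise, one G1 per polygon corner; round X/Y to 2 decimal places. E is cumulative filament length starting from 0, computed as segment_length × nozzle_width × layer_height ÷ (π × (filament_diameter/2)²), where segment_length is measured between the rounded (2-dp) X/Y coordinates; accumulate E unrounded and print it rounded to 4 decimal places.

G0 X-3.50 Y-3.00 Z18.76
G1 X-3.23 Y-4.34 E0.0637
G1 X-2.47 Y-5.47 E0.1271
G1 X-1.34 Y-6.23 E0.1905
G1 X0.00 Y-6.50 E0.2541
G1 X1.34 Y-6.23 E0.3178
G1 X2.47 Y-5.47 E0.3812
G1 X3.23 Y-4.34 E0.4446
G1 X3.50 Y-3.00 E0.5082
G1 X3.23 Y-1.66 E0.5719
G1 X2.47 Y-0.53 E0.6353
G1 X1.34 Y0.23 E0.6987
G1 X0.00 Y0.50 E0.7624
G1 X-1.34 Y0.23 E0.8260
G1 X-2.47 Y-0.53 E0.8894
G1 X-3.23 Y-1.66 E0.9528
G1 X-3.50 Y-3.00 E1.0165

At z = 18.76 mm: the cylinder does not reach this height (z outside [0, 8]); the cube at (-3.5, 7.5) is absent (z outside [0.5, 10]); the r=3.5 cylinder at (0, -3) contributes a regular 16-gon of circumradius 3.5; Merging all regions: only the r=3.5 cylinder at (0, -3) is present, so the union is just that shape — 1 connected region. The outline is a single polygon with 16 vertices. Extrusion per mm of travel: 0.4 × 0.28 / (π × 0.875²) = 0.046564. Accumulating E over each segment gives final E = 1.0165.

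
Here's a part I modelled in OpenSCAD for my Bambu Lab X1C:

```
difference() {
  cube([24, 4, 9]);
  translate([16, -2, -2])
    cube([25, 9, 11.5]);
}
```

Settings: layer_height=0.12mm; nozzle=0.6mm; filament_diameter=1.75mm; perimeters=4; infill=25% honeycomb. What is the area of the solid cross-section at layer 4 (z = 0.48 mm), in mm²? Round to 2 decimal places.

64.00 mm²

At z = 0.48 mm: the cube (footprint 24×4) is included at this height (area 96.00 mm²); the cube at (16, -2) is present — its section is the full 25×9 rectangle (area 225.00 mm²); After the difference (first − rest): starting from the 24×4 cube (96.00 mm²), the 25×9 cube at (16, -2) partially overlaps it — only the 32.00 mm² overlap (of its 225.00 mm²) is removed, clipping the outline — area = 64.00 mm². Overall, the cross-section is a single solid region. Net area = 64.00 mm².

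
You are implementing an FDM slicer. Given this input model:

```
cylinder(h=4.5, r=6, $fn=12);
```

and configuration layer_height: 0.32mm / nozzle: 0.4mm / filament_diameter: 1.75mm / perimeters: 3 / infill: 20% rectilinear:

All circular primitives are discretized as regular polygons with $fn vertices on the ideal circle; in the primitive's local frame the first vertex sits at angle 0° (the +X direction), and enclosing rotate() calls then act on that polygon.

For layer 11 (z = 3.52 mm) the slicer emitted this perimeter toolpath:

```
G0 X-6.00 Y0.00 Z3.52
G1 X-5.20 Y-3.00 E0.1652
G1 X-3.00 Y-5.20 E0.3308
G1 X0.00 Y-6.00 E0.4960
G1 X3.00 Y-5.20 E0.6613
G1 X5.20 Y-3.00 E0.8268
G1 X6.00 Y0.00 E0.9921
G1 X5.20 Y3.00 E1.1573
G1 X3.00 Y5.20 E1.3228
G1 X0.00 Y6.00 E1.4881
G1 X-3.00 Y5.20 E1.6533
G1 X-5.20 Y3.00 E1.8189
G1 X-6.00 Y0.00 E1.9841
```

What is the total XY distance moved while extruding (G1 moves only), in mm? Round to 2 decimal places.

Sum the Euclidean lengths of each G1 segment: total = 37.28 mm.

37.28 mm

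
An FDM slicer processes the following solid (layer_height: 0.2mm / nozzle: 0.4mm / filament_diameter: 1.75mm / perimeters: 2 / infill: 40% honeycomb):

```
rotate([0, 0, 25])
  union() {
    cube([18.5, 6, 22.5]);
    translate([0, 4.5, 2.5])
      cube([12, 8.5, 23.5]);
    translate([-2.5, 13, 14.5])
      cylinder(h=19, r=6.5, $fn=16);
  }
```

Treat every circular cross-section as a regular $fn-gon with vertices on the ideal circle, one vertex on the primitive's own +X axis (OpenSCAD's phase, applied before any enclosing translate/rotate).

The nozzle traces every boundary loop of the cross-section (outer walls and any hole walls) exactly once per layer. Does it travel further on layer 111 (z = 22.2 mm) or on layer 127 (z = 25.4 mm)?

layer 111 (z = 22.2 mm)

Layer 111 (z = 22.2): the cube is present — its section is the full 18.5×6 rectangle (perimeter 49.00 mm); the cube at (0, 4.5) (footprint 12×8.5) is included at this height (perimeter 41.00 mm); the cylinder at (-2.5, 13): section is a regular 16-gon, circumradius r=6.5 (perimeter = 2·16·6.500·sin(180°/16) = 40.58 mm); Combining (union): the regions partially overlap (shared area 34.71 mm²), so the edge portions inside another operand are dropped and the merged outline is re-measured after clipping — boundary = 85.99 mm; (rotated 25° about Z; rotation is an isometry so areas/perimeters/island counts are preserved). So its perimeter = 85.99 mm. Layer 127 (z = 25.4): the cube is absent (z outside [0, 22.5]); the cube at (0, 4.5) (footprint 12×8.5) is included at this height (perimeter 41.00 mm); the r=6.5 cylinder at (-2.5, 13) gives a regular 16-gon of circumradius 6.5 (constant along its height) (perimeter = 2·16·6.500·sin(180°/16) = 40.58 mm); Taking the union: the regions partially overlap (shared area 16.71 mm²), so the edge portions inside another operand are dropped and the merged outline is re-measured after clipping — boundary = 63.99 mm; (whole slice rotated 25° about Z — lengths, areas and connectivity unchanged). So its perimeter = 63.99 mm. Layer 111 is larger (85.99 vs 63.99 mm).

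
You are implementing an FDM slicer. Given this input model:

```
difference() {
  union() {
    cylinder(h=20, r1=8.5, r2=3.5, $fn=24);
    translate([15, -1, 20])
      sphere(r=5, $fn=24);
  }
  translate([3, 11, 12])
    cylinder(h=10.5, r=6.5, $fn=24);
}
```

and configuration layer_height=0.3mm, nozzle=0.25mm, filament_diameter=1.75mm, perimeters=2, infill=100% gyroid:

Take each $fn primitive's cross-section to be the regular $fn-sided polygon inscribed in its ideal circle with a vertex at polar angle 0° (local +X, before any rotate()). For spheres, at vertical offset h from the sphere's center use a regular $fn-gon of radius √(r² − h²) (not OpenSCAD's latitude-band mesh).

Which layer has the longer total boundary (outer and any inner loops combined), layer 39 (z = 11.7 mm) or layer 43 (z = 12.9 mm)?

layer 39 (z = 11.7 mm)

Layer 39 (z = 11.7): the cone (r1=8.5→r2=3.5) has section circumradius 5.575 here — a regular 24-gon (perimeter = 2·24·5.575·sin(180°/24) = 34.93 mm); the sphere at (15, -1) does not reach this height (|z−center|=8.300 > r=5); Merging all regions: only the cone is present, so the union is just that shape — boundary = 34.93 mm; the cylinder at (3, 11) does not reach this height (z outside [12, 22.5]); Taking the first minus the rest: none of the subtracted shapes is present at this height, so that combined region is unchanged — boundary = 34.93 mm. So its perimeter = 34.93 mm. Layer 43 (z = 12.9): the cone (r1=8.5→r2=3.5) has section circumradius 5.275 here — a regular 24-gon (perimeter = 2·24·5.275·sin(180°/24) = 33.05 mm); the sphere at (15, -1) is absent (|z−center|=7.100 > r=5); Taking the union: only the cone is present, so the union is just that shape — boundary = 33.05 mm; the cylinder at (3, 11): section is a regular 24-gon, circumradius r=6.5 (perimeter = 2·24·6.500·sin(180°/24) = 40.72 mm); Taking the first minus the rest: starting from that combined region, the r=6.5 cylinder at (3, 11) partially overlaps it — only the 0.53 mm² overlap (of its 131.22 mm²) is removed, clipping the outline — boundary = 33.05 mm. So its perimeter = 33.05 mm. Layer 39 is larger (34.93 vs 33.05 mm).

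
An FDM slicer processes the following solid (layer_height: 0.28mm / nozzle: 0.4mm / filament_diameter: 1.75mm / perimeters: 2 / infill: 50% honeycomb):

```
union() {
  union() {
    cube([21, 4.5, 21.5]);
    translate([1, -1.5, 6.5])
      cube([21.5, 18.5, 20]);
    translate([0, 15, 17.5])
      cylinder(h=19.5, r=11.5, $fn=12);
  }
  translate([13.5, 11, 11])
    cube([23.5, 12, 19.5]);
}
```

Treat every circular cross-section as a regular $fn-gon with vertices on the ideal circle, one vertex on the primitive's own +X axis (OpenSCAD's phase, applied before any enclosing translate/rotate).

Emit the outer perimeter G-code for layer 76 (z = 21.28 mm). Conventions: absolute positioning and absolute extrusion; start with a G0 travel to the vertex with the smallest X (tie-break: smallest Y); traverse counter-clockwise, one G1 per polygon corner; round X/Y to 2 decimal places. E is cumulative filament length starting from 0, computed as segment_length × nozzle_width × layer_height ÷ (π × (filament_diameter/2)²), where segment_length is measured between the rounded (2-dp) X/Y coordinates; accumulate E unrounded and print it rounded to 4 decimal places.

At z = 21.28 mm: the 21×4.5 cube contributes its full rectangle; the cube at (1, -1.5) is present — its section is the full 21.5×18.5 rectangle; the r=11.5 cylinder at (0, 15) gives a regular 12-gon of circumradius 11.5 (constant along its height); Merging all regions: the regions partially overlap (shared area 199.15 mm²), so overlapping operands fuse into one piece — 1 connected region; the cube at (13.5, 11) (footprint 23.5×12) is included at this height; Combining (union): the regions partially overlap (shared area 54.00 mm²), so overlapping operands fuse into one piece — 1 connected region. The outline is a single polygon with 19 vertices. Extrusion per mm of travel: 0.4 × 0.28 / (π × 0.875²) = 0.046564. Accumulating E over each segment gives final E = 6.9868.

G0 X-11.50 Y15.00 Z21.28
G1 X-9.96 Y9.25 E0.2772
G1 X-5.75 Y5.04 E0.5544
G1 X0.00 Y3.50 E0.8316
G1 X0.00 Y0.00 E0.9946
G1 X1.00 Y0.00 E1.0411
G1 X1.00 Y-1.50 E1.1110
G1 X22.50 Y-1.50 E2.1121
G1 X22.50 Y11.00 E2.6942
G1 X37.00 Y11.00 E3.3693
G1 X37.00 Y23.00 E3.9281
G1 X13.50 Y23.00 E5.0224
G1 X13.50 Y17.00 E5.3018
G1 X10.96 Y17.00 E5.4200
G1 X9.96 Y20.75 E5.6007
G1 X5.75 Y24.96 E5.8780
G1 X0.00 Y26.50 E6.1552
G1 X-5.75 Y24.96 E6.4323
G1 X-9.96 Y20.75 E6.7096
G1 X-11.50 Y15.00 E6.9868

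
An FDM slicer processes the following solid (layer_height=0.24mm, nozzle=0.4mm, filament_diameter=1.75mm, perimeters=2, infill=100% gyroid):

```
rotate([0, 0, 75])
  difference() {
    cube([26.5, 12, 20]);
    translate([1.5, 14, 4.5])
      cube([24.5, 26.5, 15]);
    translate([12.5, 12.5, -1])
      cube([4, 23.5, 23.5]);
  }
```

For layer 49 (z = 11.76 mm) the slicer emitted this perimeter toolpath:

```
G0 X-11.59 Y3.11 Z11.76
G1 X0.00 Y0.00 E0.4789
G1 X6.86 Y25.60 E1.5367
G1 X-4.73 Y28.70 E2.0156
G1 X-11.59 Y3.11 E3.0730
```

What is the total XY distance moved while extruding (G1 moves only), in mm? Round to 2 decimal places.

76.99 mm

Sum the Euclidean lengths of each G1 segment: total = 76.99 mm.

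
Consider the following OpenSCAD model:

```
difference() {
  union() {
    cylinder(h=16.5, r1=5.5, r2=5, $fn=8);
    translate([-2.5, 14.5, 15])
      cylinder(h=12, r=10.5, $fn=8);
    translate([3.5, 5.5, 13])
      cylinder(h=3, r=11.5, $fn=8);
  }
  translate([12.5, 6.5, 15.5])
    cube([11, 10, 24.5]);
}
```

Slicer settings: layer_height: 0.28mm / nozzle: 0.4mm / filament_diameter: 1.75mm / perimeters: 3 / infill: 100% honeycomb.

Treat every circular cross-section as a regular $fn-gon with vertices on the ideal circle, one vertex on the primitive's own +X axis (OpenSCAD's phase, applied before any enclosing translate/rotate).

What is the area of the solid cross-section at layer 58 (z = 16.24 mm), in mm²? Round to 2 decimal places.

382.77 mm²

At z = 16.24 mm: the cone (r1=5.5→r2=5) has section circumradius 5.008 here — a regular 8-gon (area = (8/2)·5.008²·sin(360°/8) = 70.93 mm²); the r=10.5 cylinder at (-2.5, 14.5) contributes a regular 8-gon of circumradius 10.5 (area = (8/2)·10.500²·sin(360°/8) = 311.83 mm²); the cylinder at (3.5, 5.5) is not intersected at this z (z outside [13, 16]); Merging all regions: the 2 present regions are separate (no shared area or edge), so areas and boundary lengths simply add and each stays a separate island — area = 382.77 mm²; the cube at (12.5, 6.5) is present — its section is the full 11×10 rectangle (area 110.00 mm²); Subtracting the remaining from the first: starting from the result so far (382.77 mm²), the 11×10 cube at (12.5, 6.5) misses the remaining region (no effect) — area = 382.77 mm². Overall, the cross-section has 2 separate islands. Net area = 382.77 mm².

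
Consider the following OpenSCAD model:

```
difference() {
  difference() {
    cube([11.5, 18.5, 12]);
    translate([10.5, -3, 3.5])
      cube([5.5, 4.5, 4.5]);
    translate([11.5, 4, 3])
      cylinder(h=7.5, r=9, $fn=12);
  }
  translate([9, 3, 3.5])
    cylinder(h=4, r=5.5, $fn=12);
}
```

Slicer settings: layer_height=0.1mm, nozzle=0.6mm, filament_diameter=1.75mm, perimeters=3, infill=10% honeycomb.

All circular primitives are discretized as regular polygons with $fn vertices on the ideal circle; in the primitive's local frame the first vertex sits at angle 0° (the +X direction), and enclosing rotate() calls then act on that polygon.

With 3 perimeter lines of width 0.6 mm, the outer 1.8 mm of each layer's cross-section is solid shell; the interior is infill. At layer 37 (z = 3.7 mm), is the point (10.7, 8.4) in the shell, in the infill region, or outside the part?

outside

At z = 3.7 mm: the cube is present — its section is the full 11.5×18.5 rectangle; the cube at (10.5, -3) is present — its section is the full 5.5×4.5 rectangle; the r=9 cylinder at (11.5, 4) gives a regular 12-gon of circumradius 9 (constant along its height); After the difference (first − rest): starting from the 11.5×18.5 cube, the 5.5×4.5 cube at (10.5, -3) partially overlaps it — only the 1.50 mm² overlap (of its 24.75 mm²) is removed, clipping the outline; the r=9 cylinder at (11.5, 4) partially overlaps it — only the 93.11 mm² overlap (of its 243.00 mm²) is removed, clipping the outline — 1 connected region; the cylinder at (9, 3): section is a regular 12-gon, circumradius r=5.5; Taking the first minus the rest: starting from the result so far, the r=5.5 cylinder at (9, 3) misses the remaining region (no effect) — 1 connected region. Overall, the cross-section is a single solid region. The nearest boundary edge runs (11.50, 13.00)→(7.00, 11.79); distance from the point to it = 4.24 mm. The point is not inside any of the regions above, so it lies outside the cross-section (4.24 mm from the nearest boundary).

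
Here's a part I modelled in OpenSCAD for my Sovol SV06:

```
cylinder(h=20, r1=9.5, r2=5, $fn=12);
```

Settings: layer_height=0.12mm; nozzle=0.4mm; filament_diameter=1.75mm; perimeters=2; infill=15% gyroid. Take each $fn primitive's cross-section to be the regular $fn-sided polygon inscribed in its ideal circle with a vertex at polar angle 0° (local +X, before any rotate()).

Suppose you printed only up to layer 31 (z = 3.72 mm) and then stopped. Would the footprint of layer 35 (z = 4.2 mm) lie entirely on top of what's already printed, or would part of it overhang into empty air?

Compare the two slices. At z = 3.72: the cone contributes a regular 12-gon of circumradius 8.663 (interpolated between r1=9.5 and r2=5 at t=0.186) (area = (12/2)·8.663²·sin(360°/12) = 225.14 mm²). At z = 4.2: the cone contributes a regular 12-gon of circumradius 8.555 (interpolated between r1=9.5 and r2=5 at t=0.210) (area = (12/2)·8.555²·sin(360°/12) = 219.56 mm²). Checking containment: the cross-section at z = 4.2 is a subset of the cross-section at z = 3.72.

entirely on top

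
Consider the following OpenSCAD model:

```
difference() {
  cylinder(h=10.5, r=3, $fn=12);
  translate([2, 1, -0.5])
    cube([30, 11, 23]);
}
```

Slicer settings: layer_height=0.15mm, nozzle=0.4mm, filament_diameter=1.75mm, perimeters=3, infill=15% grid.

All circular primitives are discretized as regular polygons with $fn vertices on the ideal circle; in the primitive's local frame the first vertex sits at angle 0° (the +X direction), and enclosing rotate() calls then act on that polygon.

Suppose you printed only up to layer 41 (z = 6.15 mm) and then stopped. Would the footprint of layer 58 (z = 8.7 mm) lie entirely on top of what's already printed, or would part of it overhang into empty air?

entirely on top

Compare the two slices. At z = 6.15: the cylinder: section is a regular 12-gon, circumradius r=3 (area = (12/2)·3.000²·sin(360°/12) = 27.00 mm²); the cube at (2, 1) (footprint 30×11) is included at this height (area 330.00 mm²); After the difference (first − rest): starting from the r=3 cylinder (27.00 mm²), the 30×11 cube at (2, 1) partially overlaps it — only the 0.51 mm² overlap (of its 330.00 mm²) is removed, clipping the outline — area = 26.49 mm². At z = 8.7: the r=3 cylinder gives a regular 12-gon of circumradius 3 (constant along its height) (area = (12/2)·3.000²·sin(360°/12) = 27.00 mm²); the 30×11 cube at (2, 1) contributes its full rectangle (area 330.00 mm²); After the difference (first − rest): starting from the r=3 cylinder (27.00 mm²), the 30×11 cube at (2, 1) partially overlaps it — only the 0.51 mm² overlap (of its 330.00 mm²) is removed, clipping the outline — area = 26.49 mm². Checking containment: the cross-section at z = 8.7 is a subset of the cross-section at z = 6.15.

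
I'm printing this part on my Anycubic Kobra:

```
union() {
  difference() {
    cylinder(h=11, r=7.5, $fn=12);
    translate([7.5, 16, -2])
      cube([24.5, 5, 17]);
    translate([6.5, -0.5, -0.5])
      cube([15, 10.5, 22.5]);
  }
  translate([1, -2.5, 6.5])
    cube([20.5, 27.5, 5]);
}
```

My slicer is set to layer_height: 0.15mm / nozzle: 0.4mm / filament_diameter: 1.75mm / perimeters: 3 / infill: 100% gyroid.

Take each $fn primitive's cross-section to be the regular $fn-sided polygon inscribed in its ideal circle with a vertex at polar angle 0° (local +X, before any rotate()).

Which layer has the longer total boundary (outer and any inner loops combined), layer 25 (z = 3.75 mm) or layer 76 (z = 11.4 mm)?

layer 76 (z = 11.4 mm)

Layer 25 (z = 3.75): the r=7.5 cylinder contributes a regular 12-gon of circumradius 7.5 (perimeter = 2·12·7.500·sin(180°/12) = 46.59 mm); the cube at (7.5, 16) is present — its section is the full 24.5×5 rectangle (perimeter 59.00 mm); the cube at (6.5, -0.5) is present — its section is the full 15×10.5 rectangle (perimeter 51.00 mm); After the difference (first − rest): starting from the r=7.5 cylinder, the 24.5×5 cube at (7.5, 16) misses the remaining region (no effect); the 15×10.5 cube at (6.5, -0.5) partially overlaps it — only the 2.33 mm² overlap (of its 157.50 mm²) is removed, clipping the outline — boundary = 47.30 mm; the cube at (1, -2.5) does not reach this height (z outside [6.5, 11.5]); Taking the union: only that combined region is present, so the union is just that shape — boundary = 47.30 mm. So its perimeter = 47.30 mm. Layer 76 (z = 11.4): the cylinder is not intersected at this z (z outside [0, 11]); the 24.5×5 cube at (7.5, 16) contributes its full rectangle (perimeter 59.00 mm); the 15×10.5 cube at (6.5, -0.5) contributes its full rectangle (perimeter 51.00 mm); Subtracting the remaining from the first: the first operand is absent here, so nothing remains; the cube at (1, -2.5) is present — its section is the full 20.5×27.5 rectangle (perimeter 96.00 mm); Taking the union: only the 20.5×27.5 cube at (1, -2.5) is present, so the union is just that shape — boundary = 96.00 mm. So its perimeter = 96.00 mm. Layer 76 is larger (96.00 vs 47.30 mm).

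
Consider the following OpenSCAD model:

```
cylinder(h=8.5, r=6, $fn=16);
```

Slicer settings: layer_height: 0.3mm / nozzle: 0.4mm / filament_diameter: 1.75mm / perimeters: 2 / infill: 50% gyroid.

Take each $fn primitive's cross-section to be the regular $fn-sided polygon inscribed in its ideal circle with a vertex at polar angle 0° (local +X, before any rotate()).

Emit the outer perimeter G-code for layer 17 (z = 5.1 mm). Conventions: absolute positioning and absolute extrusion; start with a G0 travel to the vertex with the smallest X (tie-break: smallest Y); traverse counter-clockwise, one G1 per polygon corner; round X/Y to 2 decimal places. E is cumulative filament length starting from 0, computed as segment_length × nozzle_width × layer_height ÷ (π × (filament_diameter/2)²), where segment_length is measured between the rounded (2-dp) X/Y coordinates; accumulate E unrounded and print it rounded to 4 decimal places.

At z = 5.1 mm: the r=6 cylinder contributes a regular 16-gon of circumradius 6. The outline is a single polygon with 16 vertices. Extrusion per mm of travel: 0.4 × 0.3 / (π × 0.875²) = 0.049890. Accumulating E over each segment gives final E = 1.8682.

G0 X-6.00 Y0.00 Z5.10
G1 X-5.54 Y-2.30 E0.1170
G1 X-4.24 Y-4.24 E0.2335
G1 X-2.30 Y-5.54 E0.3500
G1 X0.00 Y-6.00 E0.4671
G1 X2.30 Y-5.54 E0.5841
G1 X4.24 Y-4.24 E0.7006
G1 X5.54 Y-2.30 E0.8171
G1 X6.00 Y0.00 E0.9341
G1 X5.54 Y2.30 E1.0511
G1 X4.24 Y4.24 E1.1676
G1 X2.30 Y5.54 E1.2841
G1 X0.00 Y6.00 E1.4012
G1 X-2.30 Y5.54 E1.5182
G1 X-4.24 Y4.24 E1.6347
G1 X-5.54 Y2.30 E1.7512
G1 X-6.00 Y0.00 E1.8682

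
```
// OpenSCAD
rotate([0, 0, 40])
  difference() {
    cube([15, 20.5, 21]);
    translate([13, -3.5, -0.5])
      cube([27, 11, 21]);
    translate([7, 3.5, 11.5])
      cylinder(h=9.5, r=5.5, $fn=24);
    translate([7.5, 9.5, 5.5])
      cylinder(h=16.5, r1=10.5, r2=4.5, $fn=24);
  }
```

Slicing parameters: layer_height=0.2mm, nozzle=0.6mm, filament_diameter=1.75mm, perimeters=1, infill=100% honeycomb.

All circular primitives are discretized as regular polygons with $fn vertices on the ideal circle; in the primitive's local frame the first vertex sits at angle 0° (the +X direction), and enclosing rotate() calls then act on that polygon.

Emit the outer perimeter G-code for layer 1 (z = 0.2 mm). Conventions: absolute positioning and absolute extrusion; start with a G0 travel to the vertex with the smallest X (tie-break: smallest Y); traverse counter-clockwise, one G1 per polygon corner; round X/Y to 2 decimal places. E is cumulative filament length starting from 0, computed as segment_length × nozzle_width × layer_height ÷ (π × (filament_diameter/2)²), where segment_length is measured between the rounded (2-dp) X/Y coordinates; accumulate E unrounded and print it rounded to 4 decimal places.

G0 X-13.18 Y15.70 Z0.20
G1 X0.00 Y0.00 E1.0227
G1 X9.96 Y8.36 E1.6714
G1 X5.14 Y14.10 E2.0454
G1 X6.67 Y15.39 E2.1452
G1 X-1.69 Y25.35 E2.7940
G1 X-13.18 Y15.70 E3.5426

At z = 0.2 mm: the cube (footprint 15×20.5) is included at this height; the cube at (13, -3.5) (footprint 27×11) is included at this height; the cylinder at (7, 3.5) is not intersected at this z (z outside [11.5, 21]); the cone at (7.5, 9.5) does not reach this height (z outside [5.5, 22]); Taking the first minus the rest: starting from the 15×20.5 cube, the 27×11 cube at (13, -3.5) partially overlaps it — only the 15.00 mm² overlap (of its 297.00 mm²) is removed, clipping the outline — 1 connected region; (whole slice rotated 40° about Z — lengths, areas and connectivity unchanged). The outline is a single polygon with 6 vertices. Extrusion per mm of travel: 0.6 × 0.2 / (π × 0.875²) = 0.049890. Accumulating E over each segment gives final E = 3.5426.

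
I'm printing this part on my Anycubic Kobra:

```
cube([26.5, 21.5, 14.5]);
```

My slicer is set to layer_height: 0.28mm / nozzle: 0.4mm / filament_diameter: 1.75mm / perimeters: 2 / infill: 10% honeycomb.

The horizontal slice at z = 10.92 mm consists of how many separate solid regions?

1

At z = 10.92 mm: the cube (footprint 26.5×21.5) is included at this height. The result has 1 disconnected region.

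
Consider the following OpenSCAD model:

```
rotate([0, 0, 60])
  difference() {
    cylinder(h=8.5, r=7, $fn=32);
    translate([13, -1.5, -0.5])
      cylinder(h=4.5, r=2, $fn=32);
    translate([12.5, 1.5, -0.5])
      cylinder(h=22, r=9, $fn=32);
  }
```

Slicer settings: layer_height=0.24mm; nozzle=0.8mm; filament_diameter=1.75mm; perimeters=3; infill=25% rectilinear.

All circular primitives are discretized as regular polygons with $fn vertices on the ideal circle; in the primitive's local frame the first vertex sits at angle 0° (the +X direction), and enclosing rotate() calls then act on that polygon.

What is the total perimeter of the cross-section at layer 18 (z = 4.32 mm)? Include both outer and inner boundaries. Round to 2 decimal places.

43.44 mm

At z = 4.32 mm: the cylinder: section is a regular 32-gon, circumradius r=7 (perimeter = 2·32·7.000·sin(180°/32) = 43.91 mm); the cylinder at (13, -1.5) does not reach this height (z outside [-0.5, 4]); the r=9 cylinder at (12.5, 1.5) gives a regular 32-gon of circumradius 9 (constant along its height) (perimeter = 2·32·9.000·sin(180°/32) = 56.46 mm); Taking the first minus the rest: starting from the r=7 cylinder, the r=9 cylinder at (12.5, 1.5) partially overlaps it — only the 22.21 mm² overlap (of its 252.84 mm²) is removed, clipping the outline — boundary = 43.44 mm; (rotated 60° about Z; rotation is an isometry so areas/perimeters/island counts are preserved). Overall, the cross-section is a single solid region. Total boundary length (outer) = 43.44 mm.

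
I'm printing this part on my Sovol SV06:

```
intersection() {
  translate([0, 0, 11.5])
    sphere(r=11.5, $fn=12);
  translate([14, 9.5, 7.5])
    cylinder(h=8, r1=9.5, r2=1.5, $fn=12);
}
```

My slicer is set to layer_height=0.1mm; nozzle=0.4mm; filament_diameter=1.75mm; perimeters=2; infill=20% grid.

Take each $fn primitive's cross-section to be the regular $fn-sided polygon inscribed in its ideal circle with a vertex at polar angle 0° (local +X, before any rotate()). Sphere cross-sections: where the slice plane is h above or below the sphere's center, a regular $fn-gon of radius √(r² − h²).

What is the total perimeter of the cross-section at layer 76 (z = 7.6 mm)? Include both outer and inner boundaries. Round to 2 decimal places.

22.06 mm

At z = 7.6 mm: the sphere: section is a regular 12-gon, circumradius = √(r²−h²) = √(11.5²−3.9²) = 10.819 (perimeter = 2·12·10.819·sin(180°/12) = 67.20 mm); the cone at (14, 9.5) (r1=9.5→r2=1.5) has section circumradius 9.400 here — a regular 12-gon (perimeter = 2·12·9.400·sin(180°/12) = 58.39 mm); Taking the intersection: the cone at (14, 9.5) partially overlaps the r=11.5 sphere; clipping to the common part keeps 19.62 mm² — boundary = 22.06 mm. Overall, the cross-section is a single solid region. Total boundary length (outer) = 22.06 mm.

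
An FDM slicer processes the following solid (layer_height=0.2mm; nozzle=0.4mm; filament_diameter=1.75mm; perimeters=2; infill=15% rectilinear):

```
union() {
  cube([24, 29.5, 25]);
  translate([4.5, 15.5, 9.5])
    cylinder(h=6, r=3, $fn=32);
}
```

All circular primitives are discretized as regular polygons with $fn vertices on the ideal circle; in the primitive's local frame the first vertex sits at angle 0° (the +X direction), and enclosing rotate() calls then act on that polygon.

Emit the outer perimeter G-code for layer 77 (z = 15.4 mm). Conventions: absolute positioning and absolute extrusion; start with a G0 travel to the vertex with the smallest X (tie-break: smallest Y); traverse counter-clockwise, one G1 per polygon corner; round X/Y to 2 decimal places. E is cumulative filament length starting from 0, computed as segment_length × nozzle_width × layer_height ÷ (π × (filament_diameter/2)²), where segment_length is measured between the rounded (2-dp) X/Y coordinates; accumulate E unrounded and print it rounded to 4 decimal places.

G0 X0.00 Y0.00 Z15.40
G1 X24.00 Y0.00 E0.7982
G1 X24.00 Y29.50 E1.7794
G1 X0.00 Y29.50 E2.5777
G1 X0.00 Y0.00 E3.5588

At z = 15.4 mm: the cube (footprint 24×29.5) is included at this height; the cylinder at (4.5, 15.5): section is a regular 32-gon, circumradius r=3; Combining (union): the r=3 cylinder at (4.5, 15.5) lies entirely inside the 24×29.5 cube, so the union is just the 24×29.5 cube — 1 connected region. The outline is a single polygon with 4 vertices. Extrusion per mm of travel: 0.4 × 0.2 / (π × 0.875²) = 0.033260. Accumulating E over each segment gives final E = 3.5588.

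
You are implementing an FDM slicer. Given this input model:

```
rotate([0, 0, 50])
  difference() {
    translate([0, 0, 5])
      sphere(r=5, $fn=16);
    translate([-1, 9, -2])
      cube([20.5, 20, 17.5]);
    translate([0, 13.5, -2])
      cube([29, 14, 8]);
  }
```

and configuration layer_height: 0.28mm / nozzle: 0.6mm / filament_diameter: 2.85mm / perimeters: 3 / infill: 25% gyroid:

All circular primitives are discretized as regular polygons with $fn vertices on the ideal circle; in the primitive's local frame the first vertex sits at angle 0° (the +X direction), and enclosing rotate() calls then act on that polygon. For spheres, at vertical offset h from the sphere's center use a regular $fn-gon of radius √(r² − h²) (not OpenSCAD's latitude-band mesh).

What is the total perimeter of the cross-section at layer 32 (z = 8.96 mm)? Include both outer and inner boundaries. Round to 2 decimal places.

19.06 mm

At z = 8.96 mm: the r=5 sphere contributes a regular 16-gon of circumradius √(5²−3.96²) = 3.053 (perimeter = 2·16·3.053·sin(180°/16) = 19.06 mm); the cube at (-1, 9) is present — its section is the full 20.5×20 rectangle (perimeter 81.00 mm); the cube at (0, 13.5) is not intersected at this z (z outside [-2, 6]); After the difference (first − rest): starting from the r=5 sphere, the 20.5×20 cube at (-1, 9) misses the remaining region (no effect) — boundary = 19.06 mm; (rotated 50° about Z; rotation is an isometry so areas/perimeters/island counts are preserved). Overall, the cross-section is a single solid region. Total boundary length (outer) = 19.06 mm.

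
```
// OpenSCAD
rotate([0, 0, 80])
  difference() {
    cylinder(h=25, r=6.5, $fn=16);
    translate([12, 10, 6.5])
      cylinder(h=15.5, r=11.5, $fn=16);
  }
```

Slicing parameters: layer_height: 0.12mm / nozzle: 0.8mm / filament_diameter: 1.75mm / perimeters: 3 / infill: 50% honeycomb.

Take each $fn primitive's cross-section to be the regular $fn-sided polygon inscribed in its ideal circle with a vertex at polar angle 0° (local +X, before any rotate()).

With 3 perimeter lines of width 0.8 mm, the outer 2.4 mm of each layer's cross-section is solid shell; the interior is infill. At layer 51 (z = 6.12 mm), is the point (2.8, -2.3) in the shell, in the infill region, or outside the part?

infill

At z = 6.12 mm: the r=6.5 cylinder gives a regular 16-gon of circumradius 6.5 (constant along its height); the cylinder at (12, 10) does not reach this height (z outside [6.5, 22]); Taking the first minus the rest: none of the subtracted shapes is present at this height, so the r=6.5 cylinder is unchanged — 1 connected region; (whole slice rotated 80° about Z — lengths, areas and connectivity unchanged). Overall, the cross-section is a single solid region. Undo the 80° rotation: the query point maps to (-1.779, -3.157) in the un-rotated model frame. The nearest boundary edge runs (-4.60, -4.60)→(-2.49, -6.01); distance from the point to it = 2.76 mm. The point is inside the cross-section and 2.76 mm from the nearest boundary — more than the 2.4 mm shell width (3 × 0.8), so it's in the infill interior.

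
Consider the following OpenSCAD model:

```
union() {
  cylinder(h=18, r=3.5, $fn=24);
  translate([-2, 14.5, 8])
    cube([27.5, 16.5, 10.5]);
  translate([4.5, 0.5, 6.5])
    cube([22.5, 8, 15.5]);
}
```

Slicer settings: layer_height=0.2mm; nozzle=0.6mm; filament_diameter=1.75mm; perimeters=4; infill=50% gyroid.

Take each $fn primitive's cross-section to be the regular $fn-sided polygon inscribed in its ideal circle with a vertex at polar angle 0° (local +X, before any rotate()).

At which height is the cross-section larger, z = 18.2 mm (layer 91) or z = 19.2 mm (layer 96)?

Layer 91 (z = 18.2): the cylinder is not intersected at this z (z outside [0, 18]); the cube at (-2, 14.5) (footprint 27.5×16.5) is included at this height (area 453.75 mm²); the cube at (4.5, 0.5) is present — its section is the full 22.5×8 rectangle (area 180.00 mm²); Merging all regions: the 2 present regions are separate (no shared area or edge), so areas and boundary lengths simply add and each stays a separate island — area = 633.75 mm². So its area = 633.75 mm². Layer 96 (z = 19.2): the cylinder is absent (z outside [0, 18]); the cube at (-2, 14.5) is absent (z outside [8, 18.5]); the cube at (4.5, 0.5) is present — its section is the full 22.5×8 rectangle (area 180.00 mm²); Merging all regions: only the 22.5×8 cube at (4.5, 0.5) is present, so the union is just that shape — area = 180.00 mm². So its area = 180.00 mm². Layer 91 is larger (633.75 vs 180.00 mm²).

layer 91 (z = 18.2 mm)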